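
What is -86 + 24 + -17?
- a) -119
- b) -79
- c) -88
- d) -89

First: -86 + 24 = -62
Then: -62 + -17 = -79
b) -79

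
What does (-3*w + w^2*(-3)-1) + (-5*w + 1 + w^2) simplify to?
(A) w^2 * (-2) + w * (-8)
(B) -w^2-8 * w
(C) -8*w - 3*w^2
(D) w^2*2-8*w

Adding the polynomials and combining like terms:
(-3*w + w^2*(-3) - 1) + (-5*w + 1 + w^2)
= w^2 * (-2) + w * (-8)
A) w^2 * (-2) + w * (-8)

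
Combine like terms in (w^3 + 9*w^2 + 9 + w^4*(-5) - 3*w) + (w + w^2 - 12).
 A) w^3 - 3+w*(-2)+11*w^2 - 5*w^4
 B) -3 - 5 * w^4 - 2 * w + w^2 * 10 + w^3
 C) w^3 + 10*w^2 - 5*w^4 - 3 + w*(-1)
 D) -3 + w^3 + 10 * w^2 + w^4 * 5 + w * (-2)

Adding the polynomials and combining like terms:
(w^3 + 9*w^2 + 9 + w^4*(-5) - 3*w) + (w + w^2 - 12)
= -3 - 5 * w^4 - 2 * w + w^2 * 10 + w^3
B) -3 - 5 * w^4 - 2 * w + w^2 * 10 + w^3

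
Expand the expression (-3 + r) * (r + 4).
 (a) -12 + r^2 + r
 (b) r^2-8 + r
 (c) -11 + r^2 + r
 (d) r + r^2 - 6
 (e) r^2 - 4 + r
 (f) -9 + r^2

Expanding (-3 + r) * (r + 4):
= -12 + r^2 + r
a) -12 + r^2 + r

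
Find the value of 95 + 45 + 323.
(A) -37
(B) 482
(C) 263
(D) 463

First: 95 + 45 = 140
Then: 140 + 323 = 463
D) 463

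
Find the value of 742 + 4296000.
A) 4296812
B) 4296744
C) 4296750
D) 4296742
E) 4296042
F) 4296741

742 + 4296000 = 4296742
D) 4296742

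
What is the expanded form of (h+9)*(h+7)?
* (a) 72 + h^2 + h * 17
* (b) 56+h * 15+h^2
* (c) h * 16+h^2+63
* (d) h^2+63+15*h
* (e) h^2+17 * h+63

Expanding (h+9)*(h+7):
= h * 16+h^2+63
c) h * 16+h^2+63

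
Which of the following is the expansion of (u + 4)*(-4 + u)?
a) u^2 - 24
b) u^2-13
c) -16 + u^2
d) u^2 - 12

Expanding (u + 4)*(-4 + u):
= -16 + u^2
c) -16 + u^2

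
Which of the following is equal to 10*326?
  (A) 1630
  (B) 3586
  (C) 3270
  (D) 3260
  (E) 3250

10 * 326 = 3260
D) 3260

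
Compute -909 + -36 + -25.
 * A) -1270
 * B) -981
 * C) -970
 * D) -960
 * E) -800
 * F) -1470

First: -909 + -36 = -945
Then: -945 + -25 = -970
C) -970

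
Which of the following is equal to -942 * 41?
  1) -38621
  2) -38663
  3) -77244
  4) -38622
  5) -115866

-942 * 41 = -38622
4) -38622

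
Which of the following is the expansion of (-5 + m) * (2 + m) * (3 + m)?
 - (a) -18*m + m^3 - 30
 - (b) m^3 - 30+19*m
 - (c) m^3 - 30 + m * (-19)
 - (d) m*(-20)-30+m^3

Expanding (-5 + m) * (2 + m) * (3 + m):
= m^3 - 30 + m * (-19)
c) m^3 - 30 + m * (-19)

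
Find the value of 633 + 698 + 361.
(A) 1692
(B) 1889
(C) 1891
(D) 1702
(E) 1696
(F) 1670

First: 633 + 698 = 1331
Then: 1331 + 361 = 1692
A) 1692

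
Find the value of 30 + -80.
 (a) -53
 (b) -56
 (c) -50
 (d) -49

30 + -80 = -50
c) -50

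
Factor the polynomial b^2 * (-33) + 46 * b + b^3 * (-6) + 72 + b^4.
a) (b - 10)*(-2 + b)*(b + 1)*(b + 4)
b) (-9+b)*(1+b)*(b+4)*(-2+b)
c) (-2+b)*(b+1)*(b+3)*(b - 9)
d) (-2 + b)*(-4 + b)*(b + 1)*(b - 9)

We need to factor b^2 * (-33) + 46 * b + b^3 * (-6) + 72 + b^4.
The factored form is (-9+b)*(1+b)*(b+4)*(-2+b).
b) (-9+b)*(1+b)*(b+4)*(-2+b)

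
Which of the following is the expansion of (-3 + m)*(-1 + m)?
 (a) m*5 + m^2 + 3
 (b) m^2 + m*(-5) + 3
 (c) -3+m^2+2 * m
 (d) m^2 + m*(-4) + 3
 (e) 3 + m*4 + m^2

Expanding (-3 + m)*(-1 + m):
= m^2 + m*(-4) + 3
d) m^2 + m*(-4) + 3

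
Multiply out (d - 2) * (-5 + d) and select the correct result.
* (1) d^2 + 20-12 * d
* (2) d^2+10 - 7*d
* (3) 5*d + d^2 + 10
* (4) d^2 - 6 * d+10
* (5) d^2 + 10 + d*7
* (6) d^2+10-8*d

Expanding (d - 2) * (-5 + d):
= d^2+10 - 7*d
2) d^2+10 - 7*d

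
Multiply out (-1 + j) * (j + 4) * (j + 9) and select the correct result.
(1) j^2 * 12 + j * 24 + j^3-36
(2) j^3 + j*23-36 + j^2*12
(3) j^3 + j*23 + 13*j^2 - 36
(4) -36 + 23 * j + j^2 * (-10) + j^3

Expanding (-1 + j) * (j + 4) * (j + 9):
= j^3 + j*23-36 + j^2*12
2) j^3 + j*23-36 + j^2*12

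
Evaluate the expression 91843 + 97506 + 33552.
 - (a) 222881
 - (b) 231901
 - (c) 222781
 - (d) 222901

First: 91843 + 97506 = 189349
Then: 189349 + 33552 = 222901
d) 222901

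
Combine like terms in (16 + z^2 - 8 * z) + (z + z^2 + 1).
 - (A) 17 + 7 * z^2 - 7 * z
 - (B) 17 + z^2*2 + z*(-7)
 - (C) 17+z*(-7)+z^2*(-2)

Adding the polynomials and combining like terms:
(16 + z^2 - 8*z) + (z + z^2 + 1)
= 17 + z^2*2 + z*(-7)
B) 17 + z^2*2 + z*(-7)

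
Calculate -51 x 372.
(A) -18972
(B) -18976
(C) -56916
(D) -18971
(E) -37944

-51 * 372 = -18972
A) -18972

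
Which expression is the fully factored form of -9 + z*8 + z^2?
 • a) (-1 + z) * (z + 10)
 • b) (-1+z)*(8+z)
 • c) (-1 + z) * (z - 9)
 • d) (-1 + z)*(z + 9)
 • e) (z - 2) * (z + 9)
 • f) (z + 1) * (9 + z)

We need to factor -9 + z*8 + z^2.
The factored form is (-1 + z)*(z + 9).
d) (-1 + z)*(z + 9)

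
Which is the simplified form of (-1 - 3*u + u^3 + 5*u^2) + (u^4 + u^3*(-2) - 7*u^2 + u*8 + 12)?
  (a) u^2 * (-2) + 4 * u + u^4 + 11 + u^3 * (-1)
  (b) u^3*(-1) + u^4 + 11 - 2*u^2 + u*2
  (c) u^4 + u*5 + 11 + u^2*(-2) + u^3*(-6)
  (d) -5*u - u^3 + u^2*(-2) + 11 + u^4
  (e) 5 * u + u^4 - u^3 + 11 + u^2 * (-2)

Adding the polynomials and combining like terms:
(-1 - 3*u + u^3 + 5*u^2) + (u^4 + u^3*(-2) - 7*u^2 + u*8 + 12)
= 5 * u + u^4 - u^3 + 11 + u^2 * (-2)
e) 5 * u + u^4 - u^3 + 11 + u^2 * (-2)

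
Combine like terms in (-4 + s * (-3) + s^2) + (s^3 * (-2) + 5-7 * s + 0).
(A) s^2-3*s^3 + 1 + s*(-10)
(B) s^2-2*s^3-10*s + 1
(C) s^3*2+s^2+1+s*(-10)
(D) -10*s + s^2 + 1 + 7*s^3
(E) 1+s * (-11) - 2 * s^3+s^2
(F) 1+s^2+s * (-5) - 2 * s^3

Adding the polynomials and combining like terms:
(-4 + s*(-3) + s^2) + (s^3*(-2) + 5 - 7*s + 0)
= s^2-2*s^3-10*s + 1
B) s^2-2*s^3-10*s + 1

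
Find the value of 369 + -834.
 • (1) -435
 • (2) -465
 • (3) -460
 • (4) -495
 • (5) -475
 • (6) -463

369 + -834 = -465
2) -465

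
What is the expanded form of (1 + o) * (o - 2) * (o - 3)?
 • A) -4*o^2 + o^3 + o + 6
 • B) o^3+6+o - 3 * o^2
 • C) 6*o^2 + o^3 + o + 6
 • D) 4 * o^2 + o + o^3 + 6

Expanding (1 + o) * (o - 2) * (o - 3):
= -4*o^2 + o^3 + o + 6
A) -4*o^2 + o^3 + o + 6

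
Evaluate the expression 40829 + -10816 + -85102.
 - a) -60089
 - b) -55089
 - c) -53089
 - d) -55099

First: 40829 + -10816 = 30013
Then: 30013 + -85102 = -55089
b) -55089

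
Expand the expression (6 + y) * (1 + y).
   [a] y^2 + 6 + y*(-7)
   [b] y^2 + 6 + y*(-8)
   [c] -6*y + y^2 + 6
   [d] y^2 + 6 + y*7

Expanding (6 + y) * (1 + y):
= y^2 + 6 + y*7
d) y^2 + 6 + y*7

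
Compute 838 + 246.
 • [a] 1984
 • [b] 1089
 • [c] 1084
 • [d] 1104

838 + 246 = 1084
c) 1084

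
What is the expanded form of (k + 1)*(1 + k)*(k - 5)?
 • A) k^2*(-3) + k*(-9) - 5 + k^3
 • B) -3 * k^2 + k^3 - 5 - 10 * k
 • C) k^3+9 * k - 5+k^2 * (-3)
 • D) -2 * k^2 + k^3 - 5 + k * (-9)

Expanding (k + 1)*(1 + k)*(k - 5):
= k^2*(-3) + k*(-9) - 5 + k^3
A) k^2*(-3) + k*(-9) - 5 + k^3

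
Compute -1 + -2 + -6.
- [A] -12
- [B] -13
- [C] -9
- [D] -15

First: -1 + -2 = -3
Then: -3 + -6 = -9
C) -9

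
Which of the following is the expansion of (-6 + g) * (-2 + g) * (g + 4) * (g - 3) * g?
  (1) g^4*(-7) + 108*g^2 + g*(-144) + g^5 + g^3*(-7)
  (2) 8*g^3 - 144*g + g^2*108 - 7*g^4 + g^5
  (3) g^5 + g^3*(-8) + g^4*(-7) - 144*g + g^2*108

Expanding (-6 + g) * (-2 + g) * (g + 4) * (g - 3) * g:
= g^5 + g^3*(-8) + g^4*(-7) - 144*g + g^2*108
3) g^5 + g^3*(-8) + g^4*(-7) - 144*g + g^2*108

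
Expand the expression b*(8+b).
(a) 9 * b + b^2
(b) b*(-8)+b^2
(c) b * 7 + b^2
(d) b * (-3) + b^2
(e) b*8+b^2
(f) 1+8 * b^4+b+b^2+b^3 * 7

Expanding b*(8+b):
= b*8+b^2
e) b*8+b^2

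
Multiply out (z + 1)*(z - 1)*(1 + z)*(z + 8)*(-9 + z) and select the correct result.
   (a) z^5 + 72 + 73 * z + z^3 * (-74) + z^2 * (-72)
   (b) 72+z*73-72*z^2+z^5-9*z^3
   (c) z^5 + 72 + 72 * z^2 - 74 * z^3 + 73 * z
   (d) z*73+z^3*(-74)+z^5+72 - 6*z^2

Expanding (z + 1)*(z - 1)*(1 + z)*(z + 8)*(-9 + z):
= z^5 + 72 + 73 * z + z^3 * (-74) + z^2 * (-72)
a) z^5 + 72 + 73 * z + z^3 * (-74) + z^2 * (-72)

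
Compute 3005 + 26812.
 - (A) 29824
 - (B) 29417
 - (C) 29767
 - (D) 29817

3005 + 26812 = 29817
D) 29817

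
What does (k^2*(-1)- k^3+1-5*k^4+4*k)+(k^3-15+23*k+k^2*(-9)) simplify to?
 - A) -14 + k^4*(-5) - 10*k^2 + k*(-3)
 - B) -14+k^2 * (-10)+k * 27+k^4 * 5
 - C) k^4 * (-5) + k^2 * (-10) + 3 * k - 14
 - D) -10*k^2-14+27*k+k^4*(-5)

Adding the polynomials and combining like terms:
(k^2*(-1) - k^3 + 1 - 5*k^4 + 4*k) + (k^3 - 15 + 23*k + k^2*(-9))
= -10*k^2-14+27*k+k^4*(-5)
D) -10*k^2-14+27*k+k^4*(-5)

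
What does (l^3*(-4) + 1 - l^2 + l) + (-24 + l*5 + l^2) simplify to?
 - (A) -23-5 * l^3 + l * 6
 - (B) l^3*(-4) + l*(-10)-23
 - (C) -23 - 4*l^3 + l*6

Adding the polynomials and combining like terms:
(l^3*(-4) + 1 - l^2 + l) + (-24 + l*5 + l^2)
= -23 - 4*l^3 + l*6
C) -23 - 4*l^3 + l*6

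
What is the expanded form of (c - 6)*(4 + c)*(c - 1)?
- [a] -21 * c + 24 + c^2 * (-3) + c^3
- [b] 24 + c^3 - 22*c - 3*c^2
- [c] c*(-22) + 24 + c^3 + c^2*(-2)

Expanding (c - 6)*(4 + c)*(c - 1):
= 24 + c^3 - 22*c - 3*c^2
b) 24 + c^3 - 22*c - 3*c^2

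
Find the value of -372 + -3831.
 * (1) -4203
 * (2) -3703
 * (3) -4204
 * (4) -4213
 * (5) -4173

-372 + -3831 = -4203
1) -4203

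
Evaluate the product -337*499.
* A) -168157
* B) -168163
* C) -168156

-337 * 499 = -168163
B) -168163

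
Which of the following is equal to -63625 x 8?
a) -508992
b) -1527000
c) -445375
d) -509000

-63625 * 8 = -509000
d) -509000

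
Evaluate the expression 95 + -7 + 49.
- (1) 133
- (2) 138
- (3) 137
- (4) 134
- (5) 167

First: 95 + -7 = 88
Then: 88 + 49 = 137
3) 137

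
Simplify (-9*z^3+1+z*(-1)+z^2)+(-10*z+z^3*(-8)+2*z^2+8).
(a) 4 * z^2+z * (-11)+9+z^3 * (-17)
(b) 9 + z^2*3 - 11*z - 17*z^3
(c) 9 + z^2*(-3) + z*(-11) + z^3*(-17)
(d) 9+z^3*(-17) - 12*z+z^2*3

Adding the polynomials and combining like terms:
(-9*z^3 + 1 + z*(-1) + z^2) + (-10*z + z^3*(-8) + 2*z^2 + 8)
= 9 + z^2*3 - 11*z - 17*z^3
b) 9 + z^2*3 - 11*z - 17*z^3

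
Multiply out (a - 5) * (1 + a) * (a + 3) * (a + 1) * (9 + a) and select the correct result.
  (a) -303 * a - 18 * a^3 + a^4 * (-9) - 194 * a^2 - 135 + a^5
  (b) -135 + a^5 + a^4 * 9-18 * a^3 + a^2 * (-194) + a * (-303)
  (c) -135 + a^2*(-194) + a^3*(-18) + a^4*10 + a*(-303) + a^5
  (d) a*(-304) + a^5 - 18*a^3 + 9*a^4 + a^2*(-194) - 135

Expanding (a - 5) * (1 + a) * (a + 3) * (a + 1) * (9 + a):
= -135 + a^5 + a^4 * 9-18 * a^3 + a^2 * (-194) + a * (-303)
b) -135 + a^5 + a^4 * 9-18 * a^3 + a^2 * (-194) + a * (-303)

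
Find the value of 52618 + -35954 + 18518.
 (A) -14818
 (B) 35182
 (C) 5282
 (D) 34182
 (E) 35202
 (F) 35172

First: 52618 + -35954 = 16664
Then: 16664 + 18518 = 35182
B) 35182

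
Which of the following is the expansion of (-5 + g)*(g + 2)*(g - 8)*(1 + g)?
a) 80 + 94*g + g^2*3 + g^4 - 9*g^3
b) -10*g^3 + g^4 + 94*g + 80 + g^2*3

Expanding (-5 + g)*(g + 2)*(g - 8)*(1 + g):
= -10*g^3 + g^4 + 94*g + 80 + g^2*3
b) -10*g^3 + g^4 + 94*g + 80 + g^2*3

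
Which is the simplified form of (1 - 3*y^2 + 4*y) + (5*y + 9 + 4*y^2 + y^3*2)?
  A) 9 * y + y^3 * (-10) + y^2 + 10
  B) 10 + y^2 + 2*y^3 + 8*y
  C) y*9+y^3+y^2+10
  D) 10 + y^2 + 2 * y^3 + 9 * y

Adding the polynomials and combining like terms:
(1 - 3*y^2 + 4*y) + (5*y + 9 + 4*y^2 + y^3*2)
= 10 + y^2 + 2 * y^3 + 9 * y
D) 10 + y^2 + 2 * y^3 + 9 * y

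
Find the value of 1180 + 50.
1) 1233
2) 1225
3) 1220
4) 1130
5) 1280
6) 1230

1180 + 50 = 1230
6) 1230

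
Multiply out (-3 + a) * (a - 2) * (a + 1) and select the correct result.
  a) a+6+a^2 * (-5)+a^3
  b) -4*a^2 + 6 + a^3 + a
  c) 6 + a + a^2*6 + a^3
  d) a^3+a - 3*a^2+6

Expanding (-3 + a) * (a - 2) * (a + 1):
= -4*a^2 + 6 + a^3 + a
b) -4*a^2 + 6 + a^3 + a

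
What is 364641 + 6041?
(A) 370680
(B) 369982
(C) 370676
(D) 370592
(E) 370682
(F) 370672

364641 + 6041 = 370682
E) 370682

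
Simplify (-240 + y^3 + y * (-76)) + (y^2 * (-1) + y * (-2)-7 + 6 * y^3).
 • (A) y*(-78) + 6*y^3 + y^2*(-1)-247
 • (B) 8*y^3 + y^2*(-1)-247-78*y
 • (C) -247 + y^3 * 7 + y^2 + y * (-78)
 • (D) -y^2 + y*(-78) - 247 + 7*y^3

Adding the polynomials and combining like terms:
(-240 + y^3 + y*(-76)) + (y^2*(-1) + y*(-2) - 7 + 6*y^3)
= -y^2 + y*(-78) - 247 + 7*y^3
D) -y^2 + y*(-78) - 247 + 7*y^3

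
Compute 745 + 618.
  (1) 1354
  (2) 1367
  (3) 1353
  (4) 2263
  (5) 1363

745 + 618 = 1363
5) 1363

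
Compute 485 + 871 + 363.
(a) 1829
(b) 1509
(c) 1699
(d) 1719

First: 485 + 871 = 1356
Then: 1356 + 363 = 1719
d) 1719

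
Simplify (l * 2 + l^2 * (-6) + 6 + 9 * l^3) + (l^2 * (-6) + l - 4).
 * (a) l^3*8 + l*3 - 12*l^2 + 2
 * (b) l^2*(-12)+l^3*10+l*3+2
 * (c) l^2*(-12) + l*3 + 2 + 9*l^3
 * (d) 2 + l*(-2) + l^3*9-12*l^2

Adding the polynomials and combining like terms:
(l*2 + l^2*(-6) + 6 + 9*l^3) + (l^2*(-6) + l - 4)
= l^2*(-12) + l*3 + 2 + 9*l^3
c) l^2*(-12) + l*3 + 2 + 9*l^3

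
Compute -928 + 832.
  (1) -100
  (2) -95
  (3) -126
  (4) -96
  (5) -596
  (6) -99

-928 + 832 = -96
4) -96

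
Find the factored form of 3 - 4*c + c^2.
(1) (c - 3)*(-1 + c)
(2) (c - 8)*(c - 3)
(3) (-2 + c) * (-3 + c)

We need to factor 3 - 4*c + c^2.
The factored form is (c - 3)*(-1 + c).
1) (c - 3)*(-1 + c)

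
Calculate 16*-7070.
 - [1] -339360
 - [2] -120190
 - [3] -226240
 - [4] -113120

16 * -7070 = -113120
4) -113120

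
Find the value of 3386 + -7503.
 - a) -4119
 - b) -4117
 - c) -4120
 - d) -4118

3386 + -7503 = -4117
b) -4117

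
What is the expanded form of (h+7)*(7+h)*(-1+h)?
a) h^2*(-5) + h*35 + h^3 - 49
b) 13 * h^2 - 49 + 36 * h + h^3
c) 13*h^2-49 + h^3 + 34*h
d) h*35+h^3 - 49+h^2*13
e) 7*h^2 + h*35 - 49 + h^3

Expanding (h+7)*(7+h)*(-1+h):
= h*35+h^3 - 49+h^2*13
d) h*35+h^3 - 49+h^2*13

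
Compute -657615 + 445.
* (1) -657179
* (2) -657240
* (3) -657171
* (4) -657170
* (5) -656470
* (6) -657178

-657615 + 445 = -657170
4) -657170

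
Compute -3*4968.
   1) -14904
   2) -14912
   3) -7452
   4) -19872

-3 * 4968 = -14904
1) -14904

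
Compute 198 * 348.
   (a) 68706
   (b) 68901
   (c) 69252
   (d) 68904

198 * 348 = 68904
d) 68904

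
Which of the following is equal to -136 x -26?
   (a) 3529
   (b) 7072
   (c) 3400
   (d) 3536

-136 * -26 = 3536
d) 3536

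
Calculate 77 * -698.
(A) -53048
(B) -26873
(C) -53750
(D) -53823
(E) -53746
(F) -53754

77 * -698 = -53746
E) -53746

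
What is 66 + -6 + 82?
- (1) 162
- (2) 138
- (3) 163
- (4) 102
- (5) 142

First: 66 + -6 = 60
Then: 60 + 82 = 142
5) 142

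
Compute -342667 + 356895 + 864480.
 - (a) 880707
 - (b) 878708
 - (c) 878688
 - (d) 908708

First: -342667 + 356895 = 14228
Then: 14228 + 864480 = 878708
b) 878708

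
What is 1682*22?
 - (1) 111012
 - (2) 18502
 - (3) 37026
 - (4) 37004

1682 * 22 = 37004
4) 37004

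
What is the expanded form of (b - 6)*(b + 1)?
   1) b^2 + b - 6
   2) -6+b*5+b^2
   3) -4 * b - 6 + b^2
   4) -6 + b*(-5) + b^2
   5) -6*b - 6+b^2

Expanding (b - 6)*(b + 1):
= -6 + b*(-5) + b^2
4) -6 + b*(-5) + b^2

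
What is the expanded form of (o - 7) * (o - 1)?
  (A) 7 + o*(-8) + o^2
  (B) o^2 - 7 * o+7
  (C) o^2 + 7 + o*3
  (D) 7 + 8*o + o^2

Expanding (o - 7) * (o - 1):
= 7 + o*(-8) + o^2
A) 7 + o*(-8) + o^2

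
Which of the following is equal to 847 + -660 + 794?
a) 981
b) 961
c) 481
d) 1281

First: 847 + -660 = 187
Then: 187 + 794 = 981
a) 981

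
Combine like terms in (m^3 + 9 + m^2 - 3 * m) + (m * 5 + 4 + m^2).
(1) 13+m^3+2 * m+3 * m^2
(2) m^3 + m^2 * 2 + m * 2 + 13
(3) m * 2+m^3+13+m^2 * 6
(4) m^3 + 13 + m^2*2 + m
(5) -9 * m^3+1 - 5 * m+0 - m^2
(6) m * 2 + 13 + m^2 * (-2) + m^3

Adding the polynomials and combining like terms:
(m^3 + 9 + m^2 - 3*m) + (m*5 + 4 + m^2)
= m^3 + m^2 * 2 + m * 2 + 13
2) m^3 + m^2 * 2 + m * 2 + 13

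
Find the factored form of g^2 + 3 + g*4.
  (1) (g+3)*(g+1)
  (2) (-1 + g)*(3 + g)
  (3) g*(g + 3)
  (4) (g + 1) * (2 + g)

We need to factor g^2 + 3 + g*4.
The factored form is (g+3)*(g+1).
1) (g+3)*(g+1)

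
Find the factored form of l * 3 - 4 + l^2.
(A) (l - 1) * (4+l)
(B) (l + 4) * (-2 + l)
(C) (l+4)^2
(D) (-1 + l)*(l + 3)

We need to factor l * 3 - 4 + l^2.
The factored form is (l - 1) * (4+l).
A) (l - 1) * (4+l)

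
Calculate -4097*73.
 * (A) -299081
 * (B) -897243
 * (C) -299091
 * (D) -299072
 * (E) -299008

-4097 * 73 = -299081
A) -299081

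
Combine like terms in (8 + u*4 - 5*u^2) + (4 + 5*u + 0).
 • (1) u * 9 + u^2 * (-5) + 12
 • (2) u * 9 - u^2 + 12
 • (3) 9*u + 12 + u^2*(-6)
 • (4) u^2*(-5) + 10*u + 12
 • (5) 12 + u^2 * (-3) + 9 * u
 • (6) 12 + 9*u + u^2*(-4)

Adding the polynomials and combining like terms:
(8 + u*4 - 5*u^2) + (4 + 5*u + 0)
= u * 9 + u^2 * (-5) + 12
1) u * 9 + u^2 * (-5) + 12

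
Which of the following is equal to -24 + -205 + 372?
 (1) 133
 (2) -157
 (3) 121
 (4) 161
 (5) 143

First: -24 + -205 = -229
Then: -229 + 372 = 143
5) 143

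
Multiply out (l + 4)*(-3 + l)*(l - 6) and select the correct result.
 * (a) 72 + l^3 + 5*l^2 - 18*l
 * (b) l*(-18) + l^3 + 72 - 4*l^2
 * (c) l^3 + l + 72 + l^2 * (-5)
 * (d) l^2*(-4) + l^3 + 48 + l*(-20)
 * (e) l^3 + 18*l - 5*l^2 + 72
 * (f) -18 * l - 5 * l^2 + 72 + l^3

Expanding (l + 4)*(-3 + l)*(l - 6):
= -18 * l - 5 * l^2 + 72 + l^3
f) -18 * l - 5 * l^2 + 72 + l^3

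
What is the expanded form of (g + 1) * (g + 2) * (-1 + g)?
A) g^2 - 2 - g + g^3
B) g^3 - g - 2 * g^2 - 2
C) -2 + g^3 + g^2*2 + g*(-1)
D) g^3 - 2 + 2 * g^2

Expanding (g + 1) * (g + 2) * (-1 + g):
= -2 + g^3 + g^2*2 + g*(-1)
C) -2 + g^3 + g^2*2 + g*(-1)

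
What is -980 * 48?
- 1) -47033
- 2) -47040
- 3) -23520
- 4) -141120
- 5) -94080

-980 * 48 = -47040
2) -47040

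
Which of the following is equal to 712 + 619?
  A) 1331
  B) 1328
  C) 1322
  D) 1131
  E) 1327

712 + 619 = 1331
A) 1331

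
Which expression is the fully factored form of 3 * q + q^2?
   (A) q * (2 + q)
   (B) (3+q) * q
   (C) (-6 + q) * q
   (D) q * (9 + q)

We need to factor 3 * q + q^2.
The factored form is (3+q) * q.
B) (3+q) * q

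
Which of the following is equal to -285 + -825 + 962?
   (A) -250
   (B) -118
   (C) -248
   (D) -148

First: -285 + -825 = -1110
Then: -1110 + 962 = -148
D) -148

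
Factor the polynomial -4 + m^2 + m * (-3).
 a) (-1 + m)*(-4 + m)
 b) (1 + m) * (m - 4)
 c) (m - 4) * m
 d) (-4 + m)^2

We need to factor -4 + m^2 + m * (-3).
The factored form is (1 + m) * (m - 4).
b) (1 + m) * (m - 4)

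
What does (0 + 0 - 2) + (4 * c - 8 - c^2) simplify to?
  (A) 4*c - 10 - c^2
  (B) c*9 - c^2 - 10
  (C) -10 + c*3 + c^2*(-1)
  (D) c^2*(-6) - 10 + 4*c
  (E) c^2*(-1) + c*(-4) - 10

Adding the polynomials and combining like terms:
(0 + 0 - 2) + (4*c - 8 - c^2)
= 4*c - 10 - c^2
A) 4*c - 10 - c^2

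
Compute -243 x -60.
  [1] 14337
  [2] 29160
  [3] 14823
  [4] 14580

-243 * -60 = 14580
4) 14580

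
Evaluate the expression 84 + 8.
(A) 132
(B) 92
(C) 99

84 + 8 = 92
B) 92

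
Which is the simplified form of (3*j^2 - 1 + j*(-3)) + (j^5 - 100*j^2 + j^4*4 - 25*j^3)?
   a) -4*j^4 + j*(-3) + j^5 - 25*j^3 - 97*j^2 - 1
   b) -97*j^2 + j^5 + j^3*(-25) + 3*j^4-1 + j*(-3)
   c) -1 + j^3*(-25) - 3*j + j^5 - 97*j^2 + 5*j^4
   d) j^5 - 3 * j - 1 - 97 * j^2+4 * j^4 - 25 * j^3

Adding the polynomials and combining like terms:
(3*j^2 - 1 + j*(-3)) + (j^5 - 100*j^2 + j^4*4 - 25*j^3)
= j^5 - 3 * j - 1 - 97 * j^2+4 * j^4 - 25 * j^3
d) j^5 - 3 * j - 1 - 97 * j^2+4 * j^4 - 25 * j^3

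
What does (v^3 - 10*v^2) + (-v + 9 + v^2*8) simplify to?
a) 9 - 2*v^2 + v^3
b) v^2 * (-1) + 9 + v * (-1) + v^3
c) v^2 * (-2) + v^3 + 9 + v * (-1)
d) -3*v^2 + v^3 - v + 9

Adding the polynomials and combining like terms:
(v^3 - 10*v^2) + (-v + 9 + v^2*8)
= v^2 * (-2) + v^3 + 9 + v * (-1)
c) v^2 * (-2) + v^3 + 9 + v * (-1)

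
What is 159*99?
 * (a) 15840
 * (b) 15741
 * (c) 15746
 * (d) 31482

159 * 99 = 15741
b) 15741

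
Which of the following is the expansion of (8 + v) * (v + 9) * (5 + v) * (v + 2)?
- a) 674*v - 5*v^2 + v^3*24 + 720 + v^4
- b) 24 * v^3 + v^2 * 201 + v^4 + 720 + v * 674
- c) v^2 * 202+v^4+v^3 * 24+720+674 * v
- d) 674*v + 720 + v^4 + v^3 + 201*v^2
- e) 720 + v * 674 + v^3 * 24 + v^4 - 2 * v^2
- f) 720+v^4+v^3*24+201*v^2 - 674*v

Expanding (8 + v) * (v + 9) * (5 + v) * (v + 2):
= 24 * v^3 + v^2 * 201 + v^4 + 720 + v * 674
b) 24 * v^3 + v^2 * 201 + v^4 + 720 + v * 674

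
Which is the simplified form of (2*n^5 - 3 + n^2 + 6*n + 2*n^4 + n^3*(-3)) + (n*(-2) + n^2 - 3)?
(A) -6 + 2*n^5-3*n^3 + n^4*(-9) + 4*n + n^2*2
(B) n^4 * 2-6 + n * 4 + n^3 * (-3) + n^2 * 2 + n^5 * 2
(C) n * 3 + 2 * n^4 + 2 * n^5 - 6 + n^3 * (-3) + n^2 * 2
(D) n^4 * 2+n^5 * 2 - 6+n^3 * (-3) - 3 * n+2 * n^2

Adding the polynomials and combining like terms:
(2*n^5 - 3 + n^2 + 6*n + 2*n^4 + n^3*(-3)) + (n*(-2) + n^2 - 3)
= n^4 * 2-6 + n * 4 + n^3 * (-3) + n^2 * 2 + n^5 * 2
B) n^4 * 2-6 + n * 4 + n^3 * (-3) + n^2 * 2 + n^5 * 2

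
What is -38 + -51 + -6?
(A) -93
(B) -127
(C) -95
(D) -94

First: -38 + -51 = -89
Then: -89 + -6 = -95
C) -95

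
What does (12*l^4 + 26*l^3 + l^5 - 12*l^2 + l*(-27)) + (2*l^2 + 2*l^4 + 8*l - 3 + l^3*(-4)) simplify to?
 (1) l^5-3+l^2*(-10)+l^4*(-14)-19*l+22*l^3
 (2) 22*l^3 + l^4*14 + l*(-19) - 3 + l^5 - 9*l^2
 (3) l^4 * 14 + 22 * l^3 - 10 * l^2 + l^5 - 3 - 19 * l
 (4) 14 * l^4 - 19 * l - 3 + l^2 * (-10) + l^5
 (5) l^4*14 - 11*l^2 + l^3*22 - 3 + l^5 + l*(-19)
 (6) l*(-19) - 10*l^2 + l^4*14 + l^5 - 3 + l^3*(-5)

Adding the polynomials and combining like terms:
(12*l^4 + 26*l^3 + l^5 - 12*l^2 + l*(-27)) + (2*l^2 + 2*l^4 + 8*l - 3 + l^3*(-4))
= l^4 * 14 + 22 * l^3 - 10 * l^2 + l^5 - 3 - 19 * l
3) l^4 * 14 + 22 * l^3 - 10 * l^2 + l^5 - 3 - 19 * l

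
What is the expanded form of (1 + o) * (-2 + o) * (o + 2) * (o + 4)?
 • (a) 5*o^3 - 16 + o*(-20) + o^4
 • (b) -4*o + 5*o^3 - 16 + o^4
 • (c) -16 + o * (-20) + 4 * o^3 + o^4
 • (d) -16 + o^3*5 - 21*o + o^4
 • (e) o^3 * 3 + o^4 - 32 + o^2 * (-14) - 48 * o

Expanding (1 + o) * (-2 + o) * (o + 2) * (o + 4):
= 5*o^3 - 16 + o*(-20) + o^4
a) 5*o^3 - 16 + o*(-20) + o^4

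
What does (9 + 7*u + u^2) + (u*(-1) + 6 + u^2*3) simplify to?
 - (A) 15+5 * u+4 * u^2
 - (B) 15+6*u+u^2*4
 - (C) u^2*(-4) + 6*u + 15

Adding the polynomials and combining like terms:
(9 + 7*u + u^2) + (u*(-1) + 6 + u^2*3)
= 15+6*u+u^2*4
B) 15+6*u+u^2*4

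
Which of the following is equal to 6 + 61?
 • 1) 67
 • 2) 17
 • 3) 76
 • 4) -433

6 + 61 = 67
1) 67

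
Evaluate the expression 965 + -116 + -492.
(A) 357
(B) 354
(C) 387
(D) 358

First: 965 + -116 = 849
Then: 849 + -492 = 357
A) 357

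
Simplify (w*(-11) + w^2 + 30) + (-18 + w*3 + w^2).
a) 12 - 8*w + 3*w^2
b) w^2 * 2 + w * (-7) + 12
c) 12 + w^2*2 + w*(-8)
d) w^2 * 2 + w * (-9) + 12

Adding the polynomials and combining like terms:
(w*(-11) + w^2 + 30) + (-18 + w*3 + w^2)
= 12 + w^2*2 + w*(-8)
c) 12 + w^2*2 + w*(-8)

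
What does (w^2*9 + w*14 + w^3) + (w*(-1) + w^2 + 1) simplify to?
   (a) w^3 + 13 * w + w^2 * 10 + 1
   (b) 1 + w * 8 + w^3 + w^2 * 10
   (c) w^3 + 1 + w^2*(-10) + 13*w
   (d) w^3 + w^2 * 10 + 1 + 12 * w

Adding the polynomials and combining like terms:
(w^2*9 + w*14 + w^3) + (w*(-1) + w^2 + 1)
= w^3 + 13 * w + w^2 * 10 + 1
a) w^3 + 13 * w + w^2 * 10 + 1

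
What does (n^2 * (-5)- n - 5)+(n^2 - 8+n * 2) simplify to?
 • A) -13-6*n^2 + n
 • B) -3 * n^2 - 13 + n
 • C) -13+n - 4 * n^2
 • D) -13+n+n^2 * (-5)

Adding the polynomials and combining like terms:
(n^2*(-5) - n - 5) + (n^2 - 8 + n*2)
= -13+n - 4 * n^2
C) -13+n - 4 * n^2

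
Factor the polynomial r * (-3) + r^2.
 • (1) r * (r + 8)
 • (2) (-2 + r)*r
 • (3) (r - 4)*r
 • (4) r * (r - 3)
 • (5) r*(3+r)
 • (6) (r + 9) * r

We need to factor r * (-3) + r^2.
The factored form is r * (r - 3).
4) r * (r - 3)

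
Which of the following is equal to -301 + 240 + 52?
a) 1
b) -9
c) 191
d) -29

First: -301 + 240 = -61
Then: -61 + 52 = -9
b) -9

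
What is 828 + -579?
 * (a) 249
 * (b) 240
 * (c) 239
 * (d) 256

828 + -579 = 249
a) 249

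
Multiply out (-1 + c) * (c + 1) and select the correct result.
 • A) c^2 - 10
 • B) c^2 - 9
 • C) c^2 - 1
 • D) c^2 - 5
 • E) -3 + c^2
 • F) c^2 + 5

Expanding (-1 + c) * (c + 1):
= c^2 - 1
C) c^2 - 1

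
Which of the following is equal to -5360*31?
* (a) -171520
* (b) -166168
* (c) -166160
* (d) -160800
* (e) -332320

-5360 * 31 = -166160
c) -166160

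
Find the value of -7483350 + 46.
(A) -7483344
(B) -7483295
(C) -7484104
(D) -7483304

-7483350 + 46 = -7483304
D) -7483304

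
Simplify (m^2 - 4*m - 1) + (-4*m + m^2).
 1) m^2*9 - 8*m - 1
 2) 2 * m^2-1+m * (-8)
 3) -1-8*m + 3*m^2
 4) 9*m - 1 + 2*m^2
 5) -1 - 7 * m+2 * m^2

Adding the polynomials and combining like terms:
(m^2 - 4*m - 1) + (-4*m + m^2)
= 2 * m^2-1+m * (-8)
2) 2 * m^2-1+m * (-8)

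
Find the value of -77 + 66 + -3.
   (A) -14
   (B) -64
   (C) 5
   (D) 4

First: -77 + 66 = -11
Then: -11 + -3 = -14
A) -14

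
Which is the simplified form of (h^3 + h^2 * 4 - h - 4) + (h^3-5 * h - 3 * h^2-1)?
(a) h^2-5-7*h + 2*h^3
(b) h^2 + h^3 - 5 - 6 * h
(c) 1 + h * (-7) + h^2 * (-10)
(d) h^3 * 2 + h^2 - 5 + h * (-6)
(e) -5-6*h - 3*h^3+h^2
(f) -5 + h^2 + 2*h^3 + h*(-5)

Adding the polynomials and combining like terms:
(h^3 + h^2*4 - h - 4) + (h^3 - 5*h - 3*h^2 - 1)
= h^3 * 2 + h^2 - 5 + h * (-6)
d) h^3 * 2 + h^2 - 5 + h * (-6)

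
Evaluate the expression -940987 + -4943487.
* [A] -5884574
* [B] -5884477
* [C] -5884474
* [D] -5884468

-940987 + -4943487 = -5884474
C) -5884474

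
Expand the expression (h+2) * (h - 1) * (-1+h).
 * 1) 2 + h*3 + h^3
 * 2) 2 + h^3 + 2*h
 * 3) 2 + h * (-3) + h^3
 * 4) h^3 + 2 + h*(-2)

Expanding (h+2) * (h - 1) * (-1+h):
= 2 + h * (-3) + h^3
3) 2 + h * (-3) + h^3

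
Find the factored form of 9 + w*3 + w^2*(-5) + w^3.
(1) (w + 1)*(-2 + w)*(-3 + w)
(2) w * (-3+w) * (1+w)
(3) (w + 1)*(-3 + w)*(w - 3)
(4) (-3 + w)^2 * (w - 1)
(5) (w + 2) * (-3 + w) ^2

We need to factor 9 + w*3 + w^2*(-5) + w^3.
The factored form is (w + 1)*(-3 + w)*(w - 3).
3) (w + 1)*(-3 + w)*(w - 3)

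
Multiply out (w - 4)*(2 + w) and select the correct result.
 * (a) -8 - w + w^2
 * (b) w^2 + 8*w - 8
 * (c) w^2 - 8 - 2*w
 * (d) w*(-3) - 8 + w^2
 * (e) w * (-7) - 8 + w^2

Expanding (w - 4)*(2 + w):
= w^2 - 8 - 2*w
c) w^2 - 8 - 2*w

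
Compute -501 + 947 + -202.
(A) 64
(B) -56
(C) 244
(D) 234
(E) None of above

First: -501 + 947 = 446
Then: 446 + -202 = 244
C) 244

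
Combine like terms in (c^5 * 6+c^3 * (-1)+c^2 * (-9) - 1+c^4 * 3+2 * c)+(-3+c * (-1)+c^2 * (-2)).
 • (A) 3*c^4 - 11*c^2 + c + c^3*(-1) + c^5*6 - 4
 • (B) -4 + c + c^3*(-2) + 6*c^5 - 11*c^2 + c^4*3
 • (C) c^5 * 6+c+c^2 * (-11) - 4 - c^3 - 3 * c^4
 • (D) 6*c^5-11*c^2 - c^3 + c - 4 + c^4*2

Adding the polynomials and combining like terms:
(c^5*6 + c^3*(-1) + c^2*(-9) - 1 + c^4*3 + 2*c) + (-3 + c*(-1) + c^2*(-2))
= 3*c^4 - 11*c^2 + c + c^3*(-1) + c^5*6 - 4
A) 3*c^4 - 11*c^2 + c + c^3*(-1) + c^5*6 - 4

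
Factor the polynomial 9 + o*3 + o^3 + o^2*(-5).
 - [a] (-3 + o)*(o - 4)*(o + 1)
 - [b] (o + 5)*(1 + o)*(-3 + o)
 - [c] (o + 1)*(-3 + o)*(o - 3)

We need to factor 9 + o*3 + o^3 + o^2*(-5).
The factored form is (o + 1)*(-3 + o)*(o - 3).
c) (o + 1)*(-3 + o)*(o - 3)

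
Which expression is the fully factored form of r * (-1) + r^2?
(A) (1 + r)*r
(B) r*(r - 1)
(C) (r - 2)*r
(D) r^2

We need to factor r * (-1) + r^2.
The factored form is r*(r - 1).
B) r*(r - 1)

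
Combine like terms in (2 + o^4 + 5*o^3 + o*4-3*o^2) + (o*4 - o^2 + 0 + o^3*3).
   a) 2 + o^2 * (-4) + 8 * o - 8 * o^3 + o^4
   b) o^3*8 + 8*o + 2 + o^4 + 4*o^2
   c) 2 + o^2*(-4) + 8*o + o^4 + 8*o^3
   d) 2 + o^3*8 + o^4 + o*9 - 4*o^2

Adding the polynomials and combining like terms:
(2 + o^4 + 5*o^3 + o*4 - 3*o^2) + (o*4 - o^2 + 0 + o^3*3)
= 2 + o^2*(-4) + 8*o + o^4 + 8*o^3
c) 2 + o^2*(-4) + 8*o + o^4 + 8*o^3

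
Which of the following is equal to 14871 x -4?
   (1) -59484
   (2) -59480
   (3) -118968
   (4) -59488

14871 * -4 = -59484
1) -59484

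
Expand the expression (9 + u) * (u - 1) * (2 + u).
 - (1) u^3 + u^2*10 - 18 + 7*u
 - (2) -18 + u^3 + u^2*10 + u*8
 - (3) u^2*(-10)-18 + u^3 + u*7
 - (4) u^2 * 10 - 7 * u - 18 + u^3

Expanding (9 + u) * (u - 1) * (2 + u):
= u^3 + u^2*10 - 18 + 7*u
1) u^3 + u^2*10 - 18 + 7*u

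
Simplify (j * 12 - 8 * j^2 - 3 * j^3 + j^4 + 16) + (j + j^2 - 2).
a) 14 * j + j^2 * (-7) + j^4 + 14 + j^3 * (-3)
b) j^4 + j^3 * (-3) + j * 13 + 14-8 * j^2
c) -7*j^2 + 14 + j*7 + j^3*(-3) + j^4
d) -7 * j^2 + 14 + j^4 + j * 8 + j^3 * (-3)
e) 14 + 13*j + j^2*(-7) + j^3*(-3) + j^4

Adding the polynomials and combining like terms:
(j*12 - 8*j^2 - 3*j^3 + j^4 + 16) + (j + j^2 - 2)
= 14 + 13*j + j^2*(-7) + j^3*(-3) + j^4
e) 14 + 13*j + j^2*(-7) + j^3*(-3) + j^4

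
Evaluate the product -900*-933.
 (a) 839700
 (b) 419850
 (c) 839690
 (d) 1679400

-900 * -933 = 839700
a) 839700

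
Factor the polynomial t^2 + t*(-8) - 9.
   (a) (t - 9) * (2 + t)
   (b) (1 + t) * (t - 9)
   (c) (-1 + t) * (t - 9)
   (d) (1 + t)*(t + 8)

We need to factor t^2 + t*(-8) - 9.
The factored form is (1 + t) * (t - 9).
b) (1 + t) * (t - 9)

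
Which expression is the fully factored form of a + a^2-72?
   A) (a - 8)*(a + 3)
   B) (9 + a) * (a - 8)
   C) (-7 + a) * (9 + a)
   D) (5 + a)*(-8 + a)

We need to factor a + a^2-72.
The factored form is (9 + a) * (a - 8).
B) (9 + a) * (a - 8)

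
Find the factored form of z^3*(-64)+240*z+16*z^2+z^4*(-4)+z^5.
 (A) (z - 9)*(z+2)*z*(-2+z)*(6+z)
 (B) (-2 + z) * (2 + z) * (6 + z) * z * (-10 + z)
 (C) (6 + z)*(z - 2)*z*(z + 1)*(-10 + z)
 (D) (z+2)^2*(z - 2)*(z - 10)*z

We need to factor z^3*(-64)+240*z+16*z^2+z^4*(-4)+z^5.
The factored form is (-2 + z) * (2 + z) * (6 + z) * z * (-10 + z).
B) (-2 + z) * (2 + z) * (6 + z) * z * (-10 + z)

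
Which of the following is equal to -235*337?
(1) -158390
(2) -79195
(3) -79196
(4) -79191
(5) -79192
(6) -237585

-235 * 337 = -79195
2) -79195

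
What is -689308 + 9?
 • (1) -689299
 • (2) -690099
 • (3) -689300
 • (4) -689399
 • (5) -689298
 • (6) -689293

-689308 + 9 = -689299
1) -689299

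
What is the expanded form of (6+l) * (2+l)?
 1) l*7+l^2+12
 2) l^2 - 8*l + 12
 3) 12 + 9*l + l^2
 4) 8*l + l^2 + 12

Expanding (6+l) * (2+l):
= 8*l + l^2 + 12
4) 8*l + l^2 + 12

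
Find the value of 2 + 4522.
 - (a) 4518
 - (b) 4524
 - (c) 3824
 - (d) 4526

2 + 4522 = 4524
b) 4524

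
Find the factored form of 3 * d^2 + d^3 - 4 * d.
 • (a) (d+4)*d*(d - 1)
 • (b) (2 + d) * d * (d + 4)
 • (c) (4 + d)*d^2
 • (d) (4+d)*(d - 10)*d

We need to factor 3 * d^2 + d^3 - 4 * d.
The factored form is (d+4)*d*(d - 1).
a) (d+4)*d*(d - 1)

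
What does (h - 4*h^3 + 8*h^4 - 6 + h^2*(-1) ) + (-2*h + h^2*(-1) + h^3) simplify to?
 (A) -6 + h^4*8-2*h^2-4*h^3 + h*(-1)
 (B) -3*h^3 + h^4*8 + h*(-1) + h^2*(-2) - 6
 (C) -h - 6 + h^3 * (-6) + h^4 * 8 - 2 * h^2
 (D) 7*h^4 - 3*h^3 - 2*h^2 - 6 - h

Adding the polynomials and combining like terms:
(h - 4*h^3 + 8*h^4 - 6 + h^2*(-1)) + (-2*h + h^2*(-1) + h^3)
= -3*h^3 + h^4*8 + h*(-1) + h^2*(-2) - 6
B) -3*h^3 + h^4*8 + h*(-1) + h^2*(-2) - 6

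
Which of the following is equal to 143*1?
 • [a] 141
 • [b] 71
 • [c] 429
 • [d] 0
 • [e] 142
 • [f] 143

143 * 1 = 143
f) 143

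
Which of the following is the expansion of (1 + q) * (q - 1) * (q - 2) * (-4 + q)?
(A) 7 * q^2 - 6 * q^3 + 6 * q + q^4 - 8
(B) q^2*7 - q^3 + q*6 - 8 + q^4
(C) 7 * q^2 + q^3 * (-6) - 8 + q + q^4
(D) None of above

Expanding (1 + q) * (q - 1) * (q - 2) * (-4 + q):
= 7 * q^2 - 6 * q^3 + 6 * q + q^4 - 8
A) 7 * q^2 - 6 * q^3 + 6 * q + q^4 - 8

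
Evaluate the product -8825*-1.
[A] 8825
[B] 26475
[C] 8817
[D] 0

-8825 * -1 = 8825
A) 8825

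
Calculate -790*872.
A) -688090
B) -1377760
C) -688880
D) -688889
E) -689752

-790 * 872 = -688880
C) -688880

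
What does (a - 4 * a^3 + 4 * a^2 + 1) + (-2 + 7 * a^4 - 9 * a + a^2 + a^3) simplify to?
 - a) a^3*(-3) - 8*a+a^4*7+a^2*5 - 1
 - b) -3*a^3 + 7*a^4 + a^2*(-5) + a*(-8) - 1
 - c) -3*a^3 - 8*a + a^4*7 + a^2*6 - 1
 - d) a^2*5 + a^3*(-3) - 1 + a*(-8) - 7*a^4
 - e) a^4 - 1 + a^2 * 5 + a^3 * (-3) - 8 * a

Adding the polynomials and combining like terms:
(a - 4*a^3 + 4*a^2 + 1) + (-2 + 7*a^4 - 9*a + a^2 + a^3)
= a^3*(-3) - 8*a+a^4*7+a^2*5 - 1
a) a^3*(-3) - 8*a+a^4*7+a^2*5 - 1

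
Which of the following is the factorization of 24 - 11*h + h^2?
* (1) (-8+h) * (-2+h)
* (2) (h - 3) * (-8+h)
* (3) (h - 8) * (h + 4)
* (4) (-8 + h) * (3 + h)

We need to factor 24 - 11*h + h^2.
The factored form is (h - 3) * (-8+h).
2) (h - 3) * (-8+h)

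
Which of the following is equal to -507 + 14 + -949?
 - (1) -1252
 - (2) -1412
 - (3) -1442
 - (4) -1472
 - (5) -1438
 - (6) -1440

First: -507 + 14 = -493
Then: -493 + -949 = -1442
3) -1442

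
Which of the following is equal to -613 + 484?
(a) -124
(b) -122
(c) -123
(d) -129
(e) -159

-613 + 484 = -129
d) -129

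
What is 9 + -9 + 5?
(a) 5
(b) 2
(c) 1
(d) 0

First: 9 + -9 = 0
Then: 0 + 5 = 5
a) 5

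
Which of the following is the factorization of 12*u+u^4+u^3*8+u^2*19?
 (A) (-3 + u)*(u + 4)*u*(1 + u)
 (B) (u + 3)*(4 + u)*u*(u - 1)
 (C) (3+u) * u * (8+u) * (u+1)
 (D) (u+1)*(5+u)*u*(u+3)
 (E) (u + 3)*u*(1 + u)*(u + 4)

We need to factor 12*u+u^4+u^3*8+u^2*19.
The factored form is (u + 3)*u*(1 + u)*(u + 4).
E) (u + 3)*u*(1 + u)*(u + 4)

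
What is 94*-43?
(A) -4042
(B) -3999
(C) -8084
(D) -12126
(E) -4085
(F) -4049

94 * -43 = -4042
A) -4042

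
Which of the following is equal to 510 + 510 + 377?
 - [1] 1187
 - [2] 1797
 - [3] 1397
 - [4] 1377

First: 510 + 510 = 1020
Then: 1020 + 377 = 1397
3) 1397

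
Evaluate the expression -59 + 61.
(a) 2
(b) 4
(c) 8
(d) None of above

-59 + 61 = 2
a) 2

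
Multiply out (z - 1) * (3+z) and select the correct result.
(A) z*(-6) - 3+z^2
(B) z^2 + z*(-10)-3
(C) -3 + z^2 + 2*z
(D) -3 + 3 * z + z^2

Expanding (z - 1) * (3+z):
= -3 + z^2 + 2*z
C) -3 + z^2 + 2*z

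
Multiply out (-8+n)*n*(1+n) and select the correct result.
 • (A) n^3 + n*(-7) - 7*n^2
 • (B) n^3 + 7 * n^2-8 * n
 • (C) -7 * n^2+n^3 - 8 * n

Expanding (-8+n)*n*(1+n):
= -7 * n^2+n^3 - 8 * n
C) -7 * n^2+n^3 - 8 * n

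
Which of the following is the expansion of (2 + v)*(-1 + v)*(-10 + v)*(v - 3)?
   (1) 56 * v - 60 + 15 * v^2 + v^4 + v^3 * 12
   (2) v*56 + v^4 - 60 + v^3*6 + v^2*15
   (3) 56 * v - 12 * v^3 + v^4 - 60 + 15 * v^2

Expanding (2 + v)*(-1 + v)*(-10 + v)*(v - 3):
= 56 * v - 12 * v^3 + v^4 - 60 + 15 * v^2
3) 56 * v - 12 * v^3 + v^4 - 60 + 15 * v^2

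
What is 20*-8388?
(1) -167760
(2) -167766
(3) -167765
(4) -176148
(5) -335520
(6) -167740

20 * -8388 = -167760
1) -167760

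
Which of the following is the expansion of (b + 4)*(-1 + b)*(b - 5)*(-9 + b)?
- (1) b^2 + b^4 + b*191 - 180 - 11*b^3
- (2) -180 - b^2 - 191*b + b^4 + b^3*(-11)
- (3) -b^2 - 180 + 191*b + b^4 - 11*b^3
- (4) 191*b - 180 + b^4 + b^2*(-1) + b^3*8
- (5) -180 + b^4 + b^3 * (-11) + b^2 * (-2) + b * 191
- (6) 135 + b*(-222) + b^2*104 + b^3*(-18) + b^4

Expanding (b + 4)*(-1 + b)*(b - 5)*(-9 + b):
= -b^2 - 180 + 191*b + b^4 - 11*b^3
3) -b^2 - 180 + 191*b + b^4 - 11*b^3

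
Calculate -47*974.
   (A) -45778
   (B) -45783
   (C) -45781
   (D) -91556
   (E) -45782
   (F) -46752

-47 * 974 = -45778
A) -45778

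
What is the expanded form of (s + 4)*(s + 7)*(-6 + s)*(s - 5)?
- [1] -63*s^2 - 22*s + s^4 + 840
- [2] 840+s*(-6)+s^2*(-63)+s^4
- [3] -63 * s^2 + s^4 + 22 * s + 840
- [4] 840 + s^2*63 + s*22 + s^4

Expanding (s + 4)*(s + 7)*(-6 + s)*(s - 5):
= -63 * s^2 + s^4 + 22 * s + 840
3) -63 * s^2 + s^4 + 22 * s + 840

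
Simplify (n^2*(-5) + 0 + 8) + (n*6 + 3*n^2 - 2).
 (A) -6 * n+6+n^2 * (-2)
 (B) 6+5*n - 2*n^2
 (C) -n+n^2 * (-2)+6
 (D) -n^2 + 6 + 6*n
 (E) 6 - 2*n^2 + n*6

Adding the polynomials and combining like terms:
(n^2*(-5) + 0 + 8) + (n*6 + 3*n^2 - 2)
= 6 - 2*n^2 + n*6
E) 6 - 2*n^2 + n*6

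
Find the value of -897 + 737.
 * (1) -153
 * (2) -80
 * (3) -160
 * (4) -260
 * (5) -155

-897 + 737 = -160
3) -160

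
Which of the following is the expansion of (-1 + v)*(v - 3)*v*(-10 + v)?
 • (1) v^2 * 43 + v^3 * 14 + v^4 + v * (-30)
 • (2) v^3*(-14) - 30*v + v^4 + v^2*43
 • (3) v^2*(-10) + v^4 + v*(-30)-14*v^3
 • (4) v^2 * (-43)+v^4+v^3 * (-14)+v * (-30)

Expanding (-1 + v)*(v - 3)*v*(-10 + v):
= v^3*(-14) - 30*v + v^4 + v^2*43
2) v^3*(-14) - 30*v + v^4 + v^2*43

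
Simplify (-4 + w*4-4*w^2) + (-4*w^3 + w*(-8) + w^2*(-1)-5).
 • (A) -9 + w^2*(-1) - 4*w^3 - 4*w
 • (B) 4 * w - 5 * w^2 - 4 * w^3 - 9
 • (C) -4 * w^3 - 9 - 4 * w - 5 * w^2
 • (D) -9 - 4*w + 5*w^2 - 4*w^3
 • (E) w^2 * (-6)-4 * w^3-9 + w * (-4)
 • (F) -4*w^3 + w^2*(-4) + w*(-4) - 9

Adding the polynomials and combining like terms:
(-4 + w*4 - 4*w^2) + (-4*w^3 + w*(-8) + w^2*(-1) - 5)
= -4 * w^3 - 9 - 4 * w - 5 * w^2
C) -4 * w^3 - 9 - 4 * w - 5 * w^2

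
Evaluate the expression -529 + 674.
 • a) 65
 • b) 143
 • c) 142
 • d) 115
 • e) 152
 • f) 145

-529 + 674 = 145
f) 145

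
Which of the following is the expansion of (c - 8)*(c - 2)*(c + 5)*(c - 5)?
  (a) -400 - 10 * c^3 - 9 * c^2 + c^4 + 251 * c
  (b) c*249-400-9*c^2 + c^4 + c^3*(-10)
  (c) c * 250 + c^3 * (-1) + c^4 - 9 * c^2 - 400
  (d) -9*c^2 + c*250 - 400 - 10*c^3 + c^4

Expanding (c - 8)*(c - 2)*(c + 5)*(c - 5):
= -9*c^2 + c*250 - 400 - 10*c^3 + c^4
d) -9*c^2 + c*250 - 400 - 10*c^3 + c^4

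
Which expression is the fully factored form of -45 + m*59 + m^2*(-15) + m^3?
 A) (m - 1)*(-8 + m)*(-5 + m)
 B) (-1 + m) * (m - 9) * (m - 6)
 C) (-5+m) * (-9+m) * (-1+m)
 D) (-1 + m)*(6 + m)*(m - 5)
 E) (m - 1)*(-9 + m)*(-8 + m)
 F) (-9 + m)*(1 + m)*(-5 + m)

We need to factor -45 + m*59 + m^2*(-15) + m^3.
The factored form is (-5+m) * (-9+m) * (-1+m).
C) (-5+m) * (-9+m) * (-1+m)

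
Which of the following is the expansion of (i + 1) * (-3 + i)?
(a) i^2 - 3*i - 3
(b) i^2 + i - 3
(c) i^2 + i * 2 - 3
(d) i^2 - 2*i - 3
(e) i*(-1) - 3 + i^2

Expanding (i + 1) * (-3 + i):
= i^2 - 2*i - 3
d) i^2 - 2*i - 3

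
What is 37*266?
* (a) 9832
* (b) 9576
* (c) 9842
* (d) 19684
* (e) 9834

37 * 266 = 9842
c) 9842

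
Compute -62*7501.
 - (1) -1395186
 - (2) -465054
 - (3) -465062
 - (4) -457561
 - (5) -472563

-62 * 7501 = -465062
3) -465062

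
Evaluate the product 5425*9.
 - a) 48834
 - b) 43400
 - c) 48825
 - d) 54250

5425 * 9 = 48825
c) 48825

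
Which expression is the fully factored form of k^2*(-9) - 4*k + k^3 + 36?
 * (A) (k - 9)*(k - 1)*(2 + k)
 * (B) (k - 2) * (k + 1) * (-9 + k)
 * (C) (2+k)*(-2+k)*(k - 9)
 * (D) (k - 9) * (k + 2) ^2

We need to factor k^2*(-9) - 4*k + k^3 + 36.
The factored form is (2+k)*(-2+k)*(k - 9).
C) (2+k)*(-2+k)*(k - 9)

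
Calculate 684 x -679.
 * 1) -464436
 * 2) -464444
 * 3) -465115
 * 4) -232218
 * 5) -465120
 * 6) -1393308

684 * -679 = -464436
1) -464436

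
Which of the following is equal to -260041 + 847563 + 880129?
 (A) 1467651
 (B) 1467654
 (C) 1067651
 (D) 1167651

First: -260041 + 847563 = 587522
Then: 587522 + 880129 = 1467651
A) 1467651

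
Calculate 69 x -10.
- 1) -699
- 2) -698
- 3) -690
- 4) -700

69 * -10 = -690
3) -690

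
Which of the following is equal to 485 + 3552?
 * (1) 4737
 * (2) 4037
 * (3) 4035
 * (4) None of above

485 + 3552 = 4037
2) 4037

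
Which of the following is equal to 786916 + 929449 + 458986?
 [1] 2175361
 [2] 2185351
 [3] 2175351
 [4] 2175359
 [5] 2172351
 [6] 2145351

First: 786916 + 929449 = 1716365
Then: 1716365 + 458986 = 2175351
3) 2175351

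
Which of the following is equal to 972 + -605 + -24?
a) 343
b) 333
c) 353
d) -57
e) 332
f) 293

First: 972 + -605 = 367
Then: 367 + -24 = 343
a) 343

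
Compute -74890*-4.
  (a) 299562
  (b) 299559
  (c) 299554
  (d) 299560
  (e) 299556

-74890 * -4 = 299560
d) 299560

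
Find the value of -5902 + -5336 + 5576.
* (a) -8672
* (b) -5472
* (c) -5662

First: -5902 + -5336 = -11238
Then: -11238 + 5576 = -5662
c) -5662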